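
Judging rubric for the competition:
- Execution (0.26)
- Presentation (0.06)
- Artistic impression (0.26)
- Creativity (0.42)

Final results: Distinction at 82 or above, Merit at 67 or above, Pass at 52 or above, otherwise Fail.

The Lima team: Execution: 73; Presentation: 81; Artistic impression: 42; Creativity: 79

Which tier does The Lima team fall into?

Weighted total:
  Execution 73 × 0.26 = 18.98
  Presentation 81 × 0.06 = 4.86
  Artistic impression 42 × 0.26 = 10.92
  Creativity 79 × 0.42 = 33.18
Sum = 67.94
67.94 is ≥ 67 and < 82 → Merit

Merit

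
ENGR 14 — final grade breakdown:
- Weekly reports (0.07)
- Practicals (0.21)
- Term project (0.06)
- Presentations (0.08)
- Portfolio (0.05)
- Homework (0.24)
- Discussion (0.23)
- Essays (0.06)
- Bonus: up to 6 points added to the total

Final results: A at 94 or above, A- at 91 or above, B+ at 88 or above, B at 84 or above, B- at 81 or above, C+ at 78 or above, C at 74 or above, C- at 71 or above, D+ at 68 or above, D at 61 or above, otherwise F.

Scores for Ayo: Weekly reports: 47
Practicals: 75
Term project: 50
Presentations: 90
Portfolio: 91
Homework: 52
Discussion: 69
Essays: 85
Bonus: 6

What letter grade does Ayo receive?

Weighted total:
  Weekly reports 47 × 0.07 = 3.29
  Practicals 75 × 0.21 = 15.75
  Term project 50 × 0.06 = 3
  Presentations 90 × 0.08 = 7.2
  Portfolio 91 × 0.05 = 4.55
  Homework 52 × 0.24 = 12.48
  Discussion 69 × 0.23 = 15.87
  Essays 85 × 0.06 = 5.1
Sum = 67.24
Bonus: 67.24 + 6 = 73.24
73.24 is ≥ 71 and < 74 → C-

C-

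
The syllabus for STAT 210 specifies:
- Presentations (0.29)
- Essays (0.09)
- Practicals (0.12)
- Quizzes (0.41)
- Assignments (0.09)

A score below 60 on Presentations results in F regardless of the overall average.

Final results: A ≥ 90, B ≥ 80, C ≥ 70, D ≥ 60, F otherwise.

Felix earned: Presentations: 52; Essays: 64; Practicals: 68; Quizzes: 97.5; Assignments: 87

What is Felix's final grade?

F

Presentations score 52 < 60: minimum not met.
Weighted total:
  Presentations 52 × 0.29 = 15.08
  Essays 64 × 0.09 = 5.76
  Practicals 68 × 0.12 = 8.16
  Quizzes 97.5 × 0.41 = 39.975
  Assignments 87 × 0.09 = 7.83
Sum = 76.805
Because the Presentations minimum was not met, the result is F.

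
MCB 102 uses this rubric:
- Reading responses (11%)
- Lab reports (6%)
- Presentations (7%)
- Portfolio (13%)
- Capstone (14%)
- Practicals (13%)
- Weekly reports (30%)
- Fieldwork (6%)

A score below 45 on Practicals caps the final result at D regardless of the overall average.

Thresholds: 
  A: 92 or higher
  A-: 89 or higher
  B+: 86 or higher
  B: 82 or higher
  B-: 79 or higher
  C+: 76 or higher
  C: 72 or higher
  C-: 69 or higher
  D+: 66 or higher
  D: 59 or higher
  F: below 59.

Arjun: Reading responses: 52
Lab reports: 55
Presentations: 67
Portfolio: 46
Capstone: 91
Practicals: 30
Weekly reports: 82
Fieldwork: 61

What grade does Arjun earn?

Practicals score 30 < 45: minimum not met.
Weighted total:
  Reading responses 52 × 0.11 = 5.72
  Lab reports 55 × 0.06 = 3.3
  Presentations 67 × 0.07 = 4.69
  Portfolio 46 × 0.13 = 5.98
  Capstone 91 × 0.14 = 12.74
  Practicals 30 × 0.13 = 3.9
  Weekly reports 82 × 0.3 = 24.6
  Fieldwork 61 × 0.06 = 3.66
Sum = 64.59
64.59 would be D; cap at D applies → D.

D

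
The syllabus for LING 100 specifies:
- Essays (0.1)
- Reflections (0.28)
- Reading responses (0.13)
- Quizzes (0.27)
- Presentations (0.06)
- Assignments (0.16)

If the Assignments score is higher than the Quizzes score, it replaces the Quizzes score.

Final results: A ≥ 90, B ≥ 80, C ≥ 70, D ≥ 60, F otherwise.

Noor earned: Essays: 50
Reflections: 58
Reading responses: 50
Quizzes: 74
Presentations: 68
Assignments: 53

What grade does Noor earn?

D

Assignments (53) ≤ Quizzes (74), so Quizzes stays at 74.
Weighted total:
  Essays 50 × 0.1 = 5
  Reflections 58 × 0.28 = 16.24
  Reading responses 50 × 0.13 = 6.5
  Quizzes 74 × 0.27 = 19.98
  Presentations 68 × 0.06 = 4.08
  Assignments 53 × 0.16 = 8.48
Sum = 60.28
60.28 is ≥ 60 and < 70 → D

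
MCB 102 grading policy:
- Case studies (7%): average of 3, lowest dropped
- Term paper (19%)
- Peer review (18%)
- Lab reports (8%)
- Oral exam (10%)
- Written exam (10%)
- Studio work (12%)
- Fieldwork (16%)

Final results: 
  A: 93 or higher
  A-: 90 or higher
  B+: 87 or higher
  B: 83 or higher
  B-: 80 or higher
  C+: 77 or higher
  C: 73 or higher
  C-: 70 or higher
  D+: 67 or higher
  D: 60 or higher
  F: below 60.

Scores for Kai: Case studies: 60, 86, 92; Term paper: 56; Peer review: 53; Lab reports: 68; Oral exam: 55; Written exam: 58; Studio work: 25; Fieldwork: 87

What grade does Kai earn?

Case studies: drop 60 → average of remaining 2 = 178/2 = 89
Weighted total:
  Case studies 89 × 0.07 = 6.23
  Term paper 56 × 0.19 = 10.64
  Peer review 53 × 0.18 = 9.54
  Lab reports 68 × 0.08 = 5.44
  Oral exam 55 × 0.1 = 5.5
  Written exam 58 × 0.1 = 5.8
  Studio work 25 × 0.12 = 3
  Fieldwork 87 × 0.16 = 13.92
Sum = 60.07
60.07 is ≥ 60 and < 67 → D

D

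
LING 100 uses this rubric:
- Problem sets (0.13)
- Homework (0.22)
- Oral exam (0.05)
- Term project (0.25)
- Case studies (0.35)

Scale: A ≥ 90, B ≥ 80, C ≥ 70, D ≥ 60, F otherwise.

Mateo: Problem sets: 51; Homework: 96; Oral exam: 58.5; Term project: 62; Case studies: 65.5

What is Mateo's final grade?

D

Weighted total:
  Problem sets 51 × 0.13 = 6.63
  Homework 96 × 0.22 = 21.12
  Oral exam 58.5 × 0.05 = 2.925
  Term project 62 × 0.25 = 15.5
  Case studies 65.5 × 0.35 = 22.925
Sum = 69.1
69.1 is ≥ 60 and < 70 → D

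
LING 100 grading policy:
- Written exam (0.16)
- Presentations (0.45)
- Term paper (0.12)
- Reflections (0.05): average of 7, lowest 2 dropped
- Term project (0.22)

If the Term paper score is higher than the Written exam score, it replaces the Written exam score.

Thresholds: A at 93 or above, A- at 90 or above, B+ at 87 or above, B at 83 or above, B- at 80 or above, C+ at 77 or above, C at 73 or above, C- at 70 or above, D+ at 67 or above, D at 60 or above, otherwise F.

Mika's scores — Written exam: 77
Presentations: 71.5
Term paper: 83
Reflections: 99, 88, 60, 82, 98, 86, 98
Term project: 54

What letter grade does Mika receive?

C-

Reflections: drop 60, 82 → average of remaining 5 = 469/5 = 93.8
Term paper (83) > Written exam (77), so Written exam counts as 83.
Weighted total:
  Written exam 83 × 0.16 = 13.28
  Presentations 71.5 × 0.45 = 32.175
  Term paper 83 × 0.12 = 9.96
  Reflections 93.8 × 0.05 = 4.69
  Term project 54 × 0.22 = 11.88
Sum = 71.985
71.985 is ≥ 70 and < 73 → C-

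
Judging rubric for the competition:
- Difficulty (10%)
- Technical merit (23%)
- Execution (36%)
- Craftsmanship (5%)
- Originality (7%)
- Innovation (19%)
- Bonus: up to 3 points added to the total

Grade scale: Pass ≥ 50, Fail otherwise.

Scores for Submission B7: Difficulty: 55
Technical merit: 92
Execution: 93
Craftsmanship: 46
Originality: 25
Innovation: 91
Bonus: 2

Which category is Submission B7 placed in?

Weighted total:
  Difficulty 55 × 0.1 = 5.5
  Technical merit 92 × 0.23 = 21.16
  Execution 93 × 0.36 = 33.48
  Craftsmanship 46 × 0.05 = 2.3
  Originality 25 × 0.07 = 1.75
  Innovation 91 × 0.19 = 17.29
Sum = 81.48
Bonus: 81.48 + 2 = 83.48
83.48 ≥ 50 → Pass

Pass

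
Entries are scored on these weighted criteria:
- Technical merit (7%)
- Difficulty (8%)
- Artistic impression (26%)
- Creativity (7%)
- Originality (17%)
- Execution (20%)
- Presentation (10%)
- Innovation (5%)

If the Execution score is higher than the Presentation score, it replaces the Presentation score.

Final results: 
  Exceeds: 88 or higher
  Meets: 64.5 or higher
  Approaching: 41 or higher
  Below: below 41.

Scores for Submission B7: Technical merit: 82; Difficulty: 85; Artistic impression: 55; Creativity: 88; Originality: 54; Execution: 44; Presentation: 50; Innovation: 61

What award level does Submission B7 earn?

Execution (44) ≤ Presentation (50), so Presentation stays at 50.
Weighted total:
  Technical merit 82 × 0.07 = 5.74
  Difficulty 85 × 0.08 = 6.8
  Artistic impression 55 × 0.26 = 14.3
  Creativity 88 × 0.07 = 6.16
  Originality 54 × 0.17 = 9.18
  Execution 44 × 0.2 = 8.8
  Presentation 50 × 0.1 = 5
  Innovation 61 × 0.05 = 3.05
Sum = 59.03
59.03 is ≥ 41 and < 64.5 → Approaching

Approaching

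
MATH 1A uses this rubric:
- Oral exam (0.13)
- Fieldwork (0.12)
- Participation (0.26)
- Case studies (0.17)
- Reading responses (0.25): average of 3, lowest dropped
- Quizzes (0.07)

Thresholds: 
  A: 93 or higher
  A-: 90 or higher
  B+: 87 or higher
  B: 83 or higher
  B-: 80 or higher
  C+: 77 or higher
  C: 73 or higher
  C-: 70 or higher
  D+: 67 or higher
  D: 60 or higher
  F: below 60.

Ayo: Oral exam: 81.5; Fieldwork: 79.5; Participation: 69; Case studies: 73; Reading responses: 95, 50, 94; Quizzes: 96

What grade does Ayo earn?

B-

Reading responses: drop 50 → average of remaining 2 = 189/2 = 94.5
Weighted total:
  Oral exam 81.5 × 0.13 = 10.595
  Fieldwork 79.5 × 0.12 = 9.54
  Participation 69 × 0.26 = 17.94
  Case studies 73 × 0.17 = 12.41
  Reading responses 94.5 × 0.25 = 23.625
  Quizzes 96 × 0.07 = 6.72
Sum = 80.83
80.83 is ≥ 80 and < 83 → B-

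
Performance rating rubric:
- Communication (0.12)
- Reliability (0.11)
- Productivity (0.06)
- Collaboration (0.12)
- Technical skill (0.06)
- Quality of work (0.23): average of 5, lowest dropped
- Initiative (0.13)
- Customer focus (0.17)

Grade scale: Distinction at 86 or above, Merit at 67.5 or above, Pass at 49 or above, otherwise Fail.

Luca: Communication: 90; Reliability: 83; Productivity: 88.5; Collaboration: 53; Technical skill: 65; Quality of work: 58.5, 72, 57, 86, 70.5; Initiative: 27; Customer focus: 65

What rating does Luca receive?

Quality of work: drop 57 → average of remaining 4 = 287/4 = 71.75
Weighted total:
  Communication 90 × 0.12 = 10.8
  Reliability 83 × 0.11 = 9.13
  Productivity 88.5 × 0.06 = 5.31
  Collaboration 53 × 0.12 = 6.36
  Technical skill 65 × 0.06 = 3.9
  Quality of work 71.75 × 0.23 = 16.5025
  Initiative 27 × 0.13 = 3.51
  Customer focus 65 × 0.17 = 11.05
Sum = 66.5625
66.5625 is ≥ 49 and < 67.5 → Pass

Pass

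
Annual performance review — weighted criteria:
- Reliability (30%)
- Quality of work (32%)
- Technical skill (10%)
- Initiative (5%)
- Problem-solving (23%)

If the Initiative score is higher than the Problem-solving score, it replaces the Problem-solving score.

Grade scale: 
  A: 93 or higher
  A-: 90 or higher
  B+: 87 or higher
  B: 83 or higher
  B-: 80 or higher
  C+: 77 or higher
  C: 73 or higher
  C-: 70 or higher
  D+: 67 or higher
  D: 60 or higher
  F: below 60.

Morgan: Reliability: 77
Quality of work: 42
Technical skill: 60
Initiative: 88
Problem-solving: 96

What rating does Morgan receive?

Initiative (88) ≤ Problem-solving (96), so Problem-solving stays at 96.
Weighted total:
  Reliability 77 × 0.3 = 23.1
  Quality of work 42 × 0.32 = 13.44
  Technical skill 60 × 0.1 = 6
  Initiative 88 × 0.05 = 4.4
  Problem-solving 96 × 0.23 = 22.08
Sum = 69.02
69.02 is ≥ 67 and < 70 → D+

D+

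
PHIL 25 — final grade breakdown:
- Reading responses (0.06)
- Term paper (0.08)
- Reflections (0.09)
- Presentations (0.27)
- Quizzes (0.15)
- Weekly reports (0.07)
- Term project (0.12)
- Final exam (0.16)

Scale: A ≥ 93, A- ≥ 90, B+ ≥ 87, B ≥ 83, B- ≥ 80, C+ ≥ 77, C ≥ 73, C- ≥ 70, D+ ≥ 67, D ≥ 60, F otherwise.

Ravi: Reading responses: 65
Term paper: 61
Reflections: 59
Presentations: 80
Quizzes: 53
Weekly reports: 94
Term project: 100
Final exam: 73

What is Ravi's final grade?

C

Weighted total:
  Reading responses 65 × 0.06 = 3.9
  Term paper 61 × 0.08 = 4.88
  Reflections 59 × 0.09 = 5.31
  Presentations 80 × 0.27 = 21.6
  Quizzes 53 × 0.15 = 7.95
  Weekly reports 94 × 0.07 = 6.58
  Term project 100 × 0.12 = 12
  Final exam 73 × 0.16 = 11.68
Sum = 73.9
73.9 is ≥ 73 and < 77 → C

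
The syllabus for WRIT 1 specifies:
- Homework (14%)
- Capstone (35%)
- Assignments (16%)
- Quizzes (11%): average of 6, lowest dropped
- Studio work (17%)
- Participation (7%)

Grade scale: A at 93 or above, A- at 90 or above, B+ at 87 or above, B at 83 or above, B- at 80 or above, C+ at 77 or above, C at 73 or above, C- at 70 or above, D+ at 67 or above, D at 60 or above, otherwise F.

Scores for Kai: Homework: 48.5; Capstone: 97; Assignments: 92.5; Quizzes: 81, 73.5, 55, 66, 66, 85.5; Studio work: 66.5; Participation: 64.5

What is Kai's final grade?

C+

Quizzes: drop 55 → average of remaining 5 = 372/5 = 74.4
Weighted total:
  Homework 48.5 × 0.14 = 6.79
  Capstone 97 × 0.35 = 33.95
  Assignments 92.5 × 0.16 = 14.8
  Quizzes 74.4 × 0.11 = 8.184
  Studio work 66.5 × 0.17 = 11.305
  Participation 64.5 × 0.07 = 4.515
Sum = 79.544
79.544 is ≥ 77 and < 80 → C+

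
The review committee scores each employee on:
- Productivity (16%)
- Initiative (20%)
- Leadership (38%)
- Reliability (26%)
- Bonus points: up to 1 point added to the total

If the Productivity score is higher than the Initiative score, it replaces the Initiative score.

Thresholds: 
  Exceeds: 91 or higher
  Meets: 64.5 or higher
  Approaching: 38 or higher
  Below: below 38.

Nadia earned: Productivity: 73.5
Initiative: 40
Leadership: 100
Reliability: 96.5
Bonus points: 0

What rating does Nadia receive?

Productivity (73.5) > Initiative (40), so Initiative counts as 73.5.
Weighted total:
  Productivity 73.5 × 0.16 = 11.76
  Initiative 73.5 × 0.2 = 14.7
  Leadership 100 × 0.38 = 38
  Reliability 96.5 × 0.26 = 25.09
Sum = 89.55
Bonus points: 89.55 + 0 = 89.55
89.55 is ≥ 64.5 and < 91 → Meets

Meets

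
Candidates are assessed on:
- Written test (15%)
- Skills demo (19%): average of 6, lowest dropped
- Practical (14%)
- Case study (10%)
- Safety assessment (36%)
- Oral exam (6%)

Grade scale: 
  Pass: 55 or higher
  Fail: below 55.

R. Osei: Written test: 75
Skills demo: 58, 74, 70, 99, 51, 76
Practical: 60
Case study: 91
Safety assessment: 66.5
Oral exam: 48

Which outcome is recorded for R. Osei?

Skills demo: drop 51 → average of remaining 5 = 377/5 = 75.4
Weighted total:
  Written test 75 × 0.15 = 11.25
  Skills demo 75.4 × 0.19 = 14.326
  Practical 60 × 0.14 = 8.4
  Case study 91 × 0.1 = 9.1
  Safety assessment 66.5 × 0.36 = 23.94
  Oral exam 48 × 0.06 = 2.88
Sum = 69.896
69.896 ≥ 55 → Pass

Pass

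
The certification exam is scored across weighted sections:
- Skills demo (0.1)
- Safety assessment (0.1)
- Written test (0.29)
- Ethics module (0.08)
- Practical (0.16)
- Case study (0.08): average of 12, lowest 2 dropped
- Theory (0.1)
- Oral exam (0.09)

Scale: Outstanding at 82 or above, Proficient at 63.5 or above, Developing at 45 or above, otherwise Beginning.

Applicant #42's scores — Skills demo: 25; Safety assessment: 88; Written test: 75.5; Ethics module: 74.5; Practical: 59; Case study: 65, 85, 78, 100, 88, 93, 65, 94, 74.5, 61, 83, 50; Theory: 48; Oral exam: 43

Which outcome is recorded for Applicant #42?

Proficient

Case study: drop 50, 61 → average of remaining 10 = 825.5/10 = 82.55
Weighted total:
  Skills demo 25 × 0.1 = 2.5
  Safety assessment 88 × 0.1 = 8.8
  Written test 75.5 × 0.29 = 21.895
  Ethics module 74.5 × 0.08 = 5.96
  Practical 59 × 0.16 = 9.44
  Case study 82.55 × 0.08 = 6.604
  Theory 48 × 0.1 = 4.8
  Oral exam 43 × 0.09 = 3.87
Sum = 63.869
63.869 is ≥ 63.5 and < 82 → Proficient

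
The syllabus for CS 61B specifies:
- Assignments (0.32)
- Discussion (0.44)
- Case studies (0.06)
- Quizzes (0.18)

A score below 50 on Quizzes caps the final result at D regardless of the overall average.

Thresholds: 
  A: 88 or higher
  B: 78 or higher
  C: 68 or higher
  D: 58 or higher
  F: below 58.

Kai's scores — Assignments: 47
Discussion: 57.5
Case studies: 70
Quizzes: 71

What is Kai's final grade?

F

Quizzes score 71 ≥ 50: minimum met.
Weighted total:
  Assignments 47 × 0.32 = 15.04
  Discussion 57.5 × 0.44 = 25.3
  Case studies 70 × 0.06 = 4.2
  Quizzes 71 × 0.18 = 12.78
Sum = 57.32
57.32 < 58 → F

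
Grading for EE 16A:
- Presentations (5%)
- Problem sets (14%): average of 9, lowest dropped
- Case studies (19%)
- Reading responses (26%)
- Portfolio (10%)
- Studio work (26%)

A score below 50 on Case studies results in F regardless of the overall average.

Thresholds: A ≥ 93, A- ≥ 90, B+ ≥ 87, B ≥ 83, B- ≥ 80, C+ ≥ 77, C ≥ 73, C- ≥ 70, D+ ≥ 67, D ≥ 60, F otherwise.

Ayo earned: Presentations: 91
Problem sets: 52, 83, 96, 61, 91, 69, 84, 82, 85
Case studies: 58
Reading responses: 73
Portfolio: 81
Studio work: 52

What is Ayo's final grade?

Problem sets: drop 52 → average of remaining 8 = 651/8 = 81.375
Case studies score 58 ≥ 50: minimum met.
Weighted total:
  Presentations 91 × 0.05 = 4.55
  Problem sets 81.375 × 0.14 = 11.3925
  Case studies 58 × 0.19 = 11.02
  Reading responses 73 × 0.26 = 18.98
  Portfolio 81 × 0.1 = 8.1
  Studio work 52 × 0.26 = 13.52
Sum = 67.5625
67.5625 is ≥ 67 and < 70 → D+

D+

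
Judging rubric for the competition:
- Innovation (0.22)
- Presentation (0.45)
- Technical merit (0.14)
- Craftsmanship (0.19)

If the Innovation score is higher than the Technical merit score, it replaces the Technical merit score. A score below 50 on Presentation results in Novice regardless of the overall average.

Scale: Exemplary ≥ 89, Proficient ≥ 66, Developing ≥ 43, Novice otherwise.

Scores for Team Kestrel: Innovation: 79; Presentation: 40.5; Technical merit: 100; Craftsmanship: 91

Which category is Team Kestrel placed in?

Novice

Innovation (79) ≤ Technical merit (100), so Technical merit stays at 100.
Presentation score 40.5 < 50: minimum not met.
Weighted total:
  Innovation 79 × 0.22 = 17.38
  Presentation 40.5 × 0.45 = 18.225
  Technical merit 100 × 0.14 = 14
  Craftsmanship 91 × 0.19 = 17.29
Sum = 66.895
Because the Presentation minimum was not met, the result is Novice.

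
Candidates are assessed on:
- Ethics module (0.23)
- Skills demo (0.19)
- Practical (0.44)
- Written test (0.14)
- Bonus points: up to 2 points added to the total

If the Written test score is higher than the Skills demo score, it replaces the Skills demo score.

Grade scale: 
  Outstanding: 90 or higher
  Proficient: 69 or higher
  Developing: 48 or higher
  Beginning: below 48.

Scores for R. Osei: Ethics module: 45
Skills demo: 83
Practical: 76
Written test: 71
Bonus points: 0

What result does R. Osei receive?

Proficient

Written test (71) ≤ Skills demo (83), so Skills demo stays at 83.
Weighted total:
  Ethics module 45 × 0.23 = 10.35
  Skills demo 83 × 0.19 = 15.77
  Practical 76 × 0.44 = 33.44
  Written test 71 × 0.14 = 9.94
Sum = 69.5
Bonus points: 69.5 + 0 = 69.5
69.5 is ≥ 69 and < 90 → Proficient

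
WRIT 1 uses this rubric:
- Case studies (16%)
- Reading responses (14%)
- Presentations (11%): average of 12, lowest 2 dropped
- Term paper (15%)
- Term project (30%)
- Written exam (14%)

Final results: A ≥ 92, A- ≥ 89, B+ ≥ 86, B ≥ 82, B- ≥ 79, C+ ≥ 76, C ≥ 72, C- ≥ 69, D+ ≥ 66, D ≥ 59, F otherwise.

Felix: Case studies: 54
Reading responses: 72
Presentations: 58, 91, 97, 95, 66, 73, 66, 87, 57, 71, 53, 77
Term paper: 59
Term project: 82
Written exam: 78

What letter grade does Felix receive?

Presentations: drop 53, 57 → average of remaining 10 = 781/10 = 78.1
Weighted total:
  Case studies 54 × 0.16 = 8.64
  Reading responses 72 × 0.14 = 10.08
  Presentations 78.1 × 0.11 = 8.591
  Term paper 59 × 0.15 = 8.85
  Term project 82 × 0.3 = 24.6
  Written exam 78 × 0.14 = 10.92
Sum = 71.681
71.681 is ≥ 69 and < 72 → C-

C-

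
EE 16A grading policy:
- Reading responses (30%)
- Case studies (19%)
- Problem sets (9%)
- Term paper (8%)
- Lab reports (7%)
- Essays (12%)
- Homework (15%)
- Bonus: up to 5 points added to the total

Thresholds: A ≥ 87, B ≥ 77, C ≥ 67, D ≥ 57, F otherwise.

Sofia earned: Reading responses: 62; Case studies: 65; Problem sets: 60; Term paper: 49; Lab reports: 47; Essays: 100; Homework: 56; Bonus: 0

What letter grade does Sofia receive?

D

Weighted total:
  Reading responses 62 × 0.3 = 18.6
  Case studies 65 × 0.19 = 12.35
  Problem sets 60 × 0.09 = 5.4
  Term paper 49 × 0.08 = 3.92
  Lab reports 47 × 0.07 = 3.29
  Essays 100 × 0.12 = 12
  Homework 56 × 0.15 = 8.4
Sum = 63.96
Bonus: 63.96 + 0 = 63.96
63.96 is ≥ 57 and < 67 → D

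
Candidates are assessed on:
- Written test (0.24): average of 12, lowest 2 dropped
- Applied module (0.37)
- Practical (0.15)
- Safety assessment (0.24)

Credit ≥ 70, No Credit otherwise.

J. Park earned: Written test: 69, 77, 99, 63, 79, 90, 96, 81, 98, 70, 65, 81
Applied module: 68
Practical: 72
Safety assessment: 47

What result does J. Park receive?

Written test: drop 63, 65 → average of remaining 10 = 840/10 = 84
Weighted total:
  Written test 84 × 0.24 = 20.16
  Applied module 68 × 0.37 = 25.16
  Practical 72 × 0.15 = 10.8
  Safety assessment 47 × 0.24 = 11.28
Sum = 67.4
67.4 < 70 → No Credit

No Credit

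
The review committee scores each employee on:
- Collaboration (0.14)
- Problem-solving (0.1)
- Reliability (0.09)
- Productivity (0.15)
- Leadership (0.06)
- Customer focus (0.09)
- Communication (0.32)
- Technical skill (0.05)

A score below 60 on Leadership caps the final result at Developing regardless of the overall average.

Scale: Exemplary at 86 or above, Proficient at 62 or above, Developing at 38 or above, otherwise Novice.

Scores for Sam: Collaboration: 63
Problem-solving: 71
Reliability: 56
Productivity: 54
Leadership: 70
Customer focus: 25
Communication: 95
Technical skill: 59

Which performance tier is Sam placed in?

Leadership score 70 ≥ 60: minimum met.
Weighted total:
  Collaboration 63 × 0.14 = 8.82
  Problem-solving 71 × 0.1 = 7.1
  Reliability 56 × 0.09 = 5.04
  Productivity 54 × 0.15 = 8.1
  Leadership 70 × 0.06 = 4.2
  Customer focus 25 × 0.09 = 2.25
  Communication 95 × 0.32 = 30.4
  Technical skill 59 × 0.05 = 2.95
Sum = 68.86
68.86 is ≥ 62 and < 86 → Proficient

Proficient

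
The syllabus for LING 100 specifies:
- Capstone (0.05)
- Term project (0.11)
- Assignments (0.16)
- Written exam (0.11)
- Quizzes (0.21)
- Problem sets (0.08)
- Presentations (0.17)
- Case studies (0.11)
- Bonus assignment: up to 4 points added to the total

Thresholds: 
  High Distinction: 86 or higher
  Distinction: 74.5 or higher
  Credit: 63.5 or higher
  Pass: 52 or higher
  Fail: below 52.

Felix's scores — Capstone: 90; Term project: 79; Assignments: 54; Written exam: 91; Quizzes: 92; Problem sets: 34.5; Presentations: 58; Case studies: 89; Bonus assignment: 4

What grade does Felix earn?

Weighted total:
  Capstone 90 × 0.05 = 4.5
  Term project 79 × 0.11 = 8.69
  Assignments 54 × 0.16 = 8.64
  Written exam 91 × 0.11 = 10.01
  Quizzes 92 × 0.21 = 19.32
  Problem sets 34.5 × 0.08 = 2.76
  Presentations 58 × 0.17 = 9.86
  Case studies 89 × 0.11 = 9.79
Sum = 73.57
Bonus assignment: 73.57 + 4 = 77.57
77.57 is ≥ 74.5 and < 86 → Distinction

Distinction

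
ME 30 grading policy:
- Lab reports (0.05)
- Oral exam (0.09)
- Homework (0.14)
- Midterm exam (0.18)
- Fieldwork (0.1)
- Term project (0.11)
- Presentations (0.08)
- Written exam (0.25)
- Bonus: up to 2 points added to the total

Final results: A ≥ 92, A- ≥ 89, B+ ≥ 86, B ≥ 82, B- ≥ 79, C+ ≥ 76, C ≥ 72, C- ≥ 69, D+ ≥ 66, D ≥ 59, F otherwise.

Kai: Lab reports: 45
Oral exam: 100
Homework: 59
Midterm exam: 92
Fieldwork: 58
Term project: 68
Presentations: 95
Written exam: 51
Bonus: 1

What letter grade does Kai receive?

C-

Weighted total:
  Lab reports 45 × 0.05 = 2.25
  Oral exam 100 × 0.09 = 9
  Homework 59 × 0.14 = 8.26
  Midterm exam 92 × 0.18 = 16.56
  Fieldwork 58 × 0.1 = 5.8
  Term project 68 × 0.11 = 7.48
  Presentations 95 × 0.08 = 7.6
  Written exam 51 × 0.25 = 12.75
Sum = 69.7
Bonus: 69.7 + 1 = 70.7
70.7 is ≥ 69 and < 72 → C-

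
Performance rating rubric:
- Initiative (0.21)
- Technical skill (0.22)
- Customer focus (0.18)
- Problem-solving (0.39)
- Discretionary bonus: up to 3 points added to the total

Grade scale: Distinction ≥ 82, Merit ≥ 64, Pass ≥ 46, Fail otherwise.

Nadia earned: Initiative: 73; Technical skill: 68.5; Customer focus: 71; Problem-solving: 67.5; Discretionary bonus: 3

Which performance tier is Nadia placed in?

Merit

Weighted total:
  Initiative 73 × 0.21 = 15.33
  Technical skill 68.5 × 0.22 = 15.07
  Customer focus 71 × 0.18 = 12.78
  Problem-solving 67.5 × 0.39 = 26.325
Sum = 69.505
Discretionary bonus: 69.505 + 3 = 72.505
72.505 is ≥ 64 and < 82 → Merit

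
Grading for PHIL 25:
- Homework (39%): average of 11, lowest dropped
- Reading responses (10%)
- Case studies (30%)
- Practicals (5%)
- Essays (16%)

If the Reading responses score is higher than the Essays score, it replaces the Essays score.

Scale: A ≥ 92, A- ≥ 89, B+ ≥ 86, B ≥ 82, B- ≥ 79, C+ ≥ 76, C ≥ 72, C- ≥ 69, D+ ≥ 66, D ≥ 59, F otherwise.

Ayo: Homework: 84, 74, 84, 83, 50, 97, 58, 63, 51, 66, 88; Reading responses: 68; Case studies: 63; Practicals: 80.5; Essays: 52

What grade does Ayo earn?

Homework: drop 50 → average of remaining 10 = 748/10 = 74.8
Reading responses (68) > Essays (52), so Essays counts as 68.
Weighted total:
  Homework 74.8 × 0.39 = 29.172
  Reading responses 68 × 0.1 = 6.8
  Case studies 63 × 0.3 = 18.9
  Practicals 80.5 × 0.05 = 4.025
  Essays 68 × 0.16 = 10.88
Sum = 69.777
69.777 is ≥ 69 and < 72 → C-

C-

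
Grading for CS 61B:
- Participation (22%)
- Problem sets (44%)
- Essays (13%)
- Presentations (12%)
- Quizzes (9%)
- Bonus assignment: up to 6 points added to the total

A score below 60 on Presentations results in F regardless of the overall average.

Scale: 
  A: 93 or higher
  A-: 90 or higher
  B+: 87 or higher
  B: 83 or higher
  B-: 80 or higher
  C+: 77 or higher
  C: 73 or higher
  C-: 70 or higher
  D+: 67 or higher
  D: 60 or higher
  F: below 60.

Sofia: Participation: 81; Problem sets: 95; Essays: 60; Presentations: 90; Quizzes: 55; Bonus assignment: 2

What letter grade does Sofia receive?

Presentations score 90 ≥ 60: minimum met.
Weighted total:
  Participation 81 × 0.22 = 17.82
  Problem sets 95 × 0.44 = 41.8
  Essays 60 × 0.13 = 7.8
  Presentations 90 × 0.12 = 10.8
  Quizzes 55 × 0.09 = 4.95
Sum = 83.17
Bonus assignment: 83.17 + 2 = 85.17
85.17 is ≥ 83 and < 87 → B

B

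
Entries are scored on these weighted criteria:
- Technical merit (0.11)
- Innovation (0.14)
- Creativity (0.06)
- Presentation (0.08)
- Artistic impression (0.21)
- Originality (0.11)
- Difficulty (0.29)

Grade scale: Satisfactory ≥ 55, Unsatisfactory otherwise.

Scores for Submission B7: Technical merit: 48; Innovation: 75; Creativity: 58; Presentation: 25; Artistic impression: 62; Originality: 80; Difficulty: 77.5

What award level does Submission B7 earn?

Satisfactory

Weighted total:
  Technical merit 48 × 0.11 = 5.28
  Innovation 75 × 0.14 = 10.5
  Creativity 58 × 0.06 = 3.48
  Presentation 25 × 0.08 = 2
  Artistic impression 62 × 0.21 = 13.02
  Originality 80 × 0.11 = 8.8
  Difficulty 77.5 × 0.29 = 22.475
Sum = 65.555
65.555 ≥ 55 → Satisfactory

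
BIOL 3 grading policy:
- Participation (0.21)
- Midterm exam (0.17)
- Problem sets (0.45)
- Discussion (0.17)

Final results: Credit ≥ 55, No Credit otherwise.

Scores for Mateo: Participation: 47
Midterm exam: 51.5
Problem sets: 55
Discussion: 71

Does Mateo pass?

Credit

Weighted total:
  Participation 47 × 0.21 = 9.87
  Midterm exam 51.5 × 0.17 = 8.755
  Problem sets 55 × 0.45 = 24.75
  Discussion 71 × 0.17 = 12.07
Sum = 55.445
55.445 ≥ 55 → Credit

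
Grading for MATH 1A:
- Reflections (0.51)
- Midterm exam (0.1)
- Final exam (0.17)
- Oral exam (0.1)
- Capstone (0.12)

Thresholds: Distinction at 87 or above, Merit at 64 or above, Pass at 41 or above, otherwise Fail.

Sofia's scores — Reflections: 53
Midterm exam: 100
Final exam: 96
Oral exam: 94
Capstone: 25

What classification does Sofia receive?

Merit

Weighted total:
  Reflections 53 × 0.51 = 27.03
  Midterm exam 100 × 0.1 = 10
  Final exam 96 × 0.17 = 16.32
  Oral exam 94 × 0.1 = 9.4
  Capstone 25 × 0.12 = 3
Sum = 65.75
65.75 is ≥ 64 and < 87 → Merit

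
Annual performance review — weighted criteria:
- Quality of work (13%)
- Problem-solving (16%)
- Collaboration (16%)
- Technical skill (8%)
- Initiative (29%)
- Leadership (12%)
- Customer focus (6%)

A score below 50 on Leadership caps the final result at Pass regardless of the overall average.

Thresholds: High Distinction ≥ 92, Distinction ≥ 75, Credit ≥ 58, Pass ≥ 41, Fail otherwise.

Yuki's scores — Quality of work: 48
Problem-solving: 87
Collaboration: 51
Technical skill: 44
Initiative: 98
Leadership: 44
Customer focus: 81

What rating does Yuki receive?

Leadership score 44 < 50: minimum not met.
Weighted total:
  Quality of work 48 × 0.13 = 6.24
  Problem-solving 87 × 0.16 = 13.92
  Collaboration 51 × 0.16 = 8.16
  Technical skill 44 × 0.08 = 3.52
  Initiative 98 × 0.29 = 28.42
  Leadership 44 × 0.12 = 5.28
  Customer focus 81 × 0.06 = 4.86
Sum = 70.4
70.4 would be Credit; cap at Pass applies → Pass.

Pass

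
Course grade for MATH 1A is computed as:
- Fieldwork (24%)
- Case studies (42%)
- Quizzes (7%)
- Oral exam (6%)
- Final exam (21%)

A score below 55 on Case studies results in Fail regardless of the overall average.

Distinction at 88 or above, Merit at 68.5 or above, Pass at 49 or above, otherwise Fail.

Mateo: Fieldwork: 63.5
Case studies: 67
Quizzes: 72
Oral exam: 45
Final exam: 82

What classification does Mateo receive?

Case studies score 67 ≥ 55: minimum met.
Weighted total:
  Fieldwork 63.5 × 0.24 = 15.24
  Case studies 67 × 0.42 = 28.14
  Quizzes 72 × 0.07 = 5.04
  Oral exam 45 × 0.06 = 2.7
  Final exam 82 × 0.21 = 17.22
Sum = 68.34
68.34 is ≥ 49 and < 68.5 → Pass

Pass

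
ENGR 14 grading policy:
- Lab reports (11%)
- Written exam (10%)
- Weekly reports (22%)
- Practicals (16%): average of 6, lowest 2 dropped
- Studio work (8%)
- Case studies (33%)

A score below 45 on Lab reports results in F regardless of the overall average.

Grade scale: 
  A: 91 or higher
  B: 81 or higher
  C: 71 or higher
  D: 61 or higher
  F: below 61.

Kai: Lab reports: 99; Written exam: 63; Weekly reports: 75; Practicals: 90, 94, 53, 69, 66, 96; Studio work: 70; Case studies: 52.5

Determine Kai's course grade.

Practicals: drop 53, 66 → average of remaining 4 = 349/4 = 87.25
Lab reports score 99 ≥ 45: minimum met.
Weighted total:
  Lab reports 99 × 0.11 = 10.89
  Written exam 63 × 0.1 = 6.3
  Weekly reports 75 × 0.22 = 16.5
  Practicals 87.25 × 0.16 = 13.96
  Studio work 70 × 0.08 = 5.6
  Case studies 52.5 × 0.33 = 17.325
Sum = 70.575
70.575 is ≥ 61 and < 71 → D

D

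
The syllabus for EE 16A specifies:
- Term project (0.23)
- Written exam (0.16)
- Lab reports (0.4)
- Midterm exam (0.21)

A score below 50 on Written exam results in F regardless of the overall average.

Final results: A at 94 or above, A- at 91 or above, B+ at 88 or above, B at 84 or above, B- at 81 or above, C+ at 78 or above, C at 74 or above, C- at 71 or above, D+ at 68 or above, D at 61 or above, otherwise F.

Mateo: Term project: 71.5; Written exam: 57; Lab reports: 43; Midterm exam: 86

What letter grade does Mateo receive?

Written exam score 57 ≥ 50: minimum met.
Weighted total:
  Term project 71.5 × 0.23 = 16.445
  Written exam 57 × 0.16 = 9.12
  Lab reports 43 × 0.4 = 17.2
  Midterm exam 86 × 0.21 = 18.06
Sum = 60.825
60.825 < 61 → F

F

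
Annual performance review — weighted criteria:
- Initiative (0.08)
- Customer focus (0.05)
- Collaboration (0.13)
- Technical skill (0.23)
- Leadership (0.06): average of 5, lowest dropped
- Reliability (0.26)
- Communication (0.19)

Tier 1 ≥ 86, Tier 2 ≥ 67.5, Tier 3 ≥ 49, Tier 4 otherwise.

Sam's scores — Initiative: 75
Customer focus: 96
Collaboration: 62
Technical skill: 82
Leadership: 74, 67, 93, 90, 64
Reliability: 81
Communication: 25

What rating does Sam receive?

Leadership: drop 64 → average of remaining 4 = 324/4 = 81
Weighted total:
  Initiative 75 × 0.08 = 6
  Customer focus 96 × 0.05 = 4.8
  Collaboration 62 × 0.13 = 8.06
  Technical skill 82 × 0.23 = 18.86
  Leadership 81 × 0.06 = 4.86
  Reliability 81 × 0.26 = 21.06
  Communication 25 × 0.19 = 4.75
Sum = 68.39
68.39 is ≥ 67.5 and < 86 → Tier 2

Tier 2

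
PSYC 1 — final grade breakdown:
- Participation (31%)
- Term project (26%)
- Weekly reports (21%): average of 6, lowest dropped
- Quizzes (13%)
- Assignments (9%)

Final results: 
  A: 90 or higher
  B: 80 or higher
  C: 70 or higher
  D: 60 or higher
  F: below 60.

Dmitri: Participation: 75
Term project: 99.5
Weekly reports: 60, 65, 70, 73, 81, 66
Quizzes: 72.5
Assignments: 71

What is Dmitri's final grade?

C

Weekly reports: drop 60 → average of remaining 5 = 355/5 = 71
Weighted total:
  Participation 75 × 0.31 = 23.25
  Term project 99.5 × 0.26 = 25.87
  Weekly reports 71 × 0.21 = 14.91
  Quizzes 72.5 × 0.13 = 9.425
  Assignments 71 × 0.09 = 6.39
Sum = 79.845
79.845 is ≥ 70 and < 80 → C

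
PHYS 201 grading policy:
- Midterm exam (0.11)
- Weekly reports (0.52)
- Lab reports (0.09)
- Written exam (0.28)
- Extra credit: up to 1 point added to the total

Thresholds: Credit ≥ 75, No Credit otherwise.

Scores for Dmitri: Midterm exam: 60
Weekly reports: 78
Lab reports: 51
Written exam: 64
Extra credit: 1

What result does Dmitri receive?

Weighted total:
  Midterm exam 60 × 0.11 = 6.6
  Weekly reports 78 × 0.52 = 40.56
  Lab reports 51 × 0.09 = 4.59
  Written exam 64 × 0.28 = 17.92
Sum = 69.67
Extra credit: 69.67 + 1 = 70.67
70.67 < 75 → No Credit

No Credit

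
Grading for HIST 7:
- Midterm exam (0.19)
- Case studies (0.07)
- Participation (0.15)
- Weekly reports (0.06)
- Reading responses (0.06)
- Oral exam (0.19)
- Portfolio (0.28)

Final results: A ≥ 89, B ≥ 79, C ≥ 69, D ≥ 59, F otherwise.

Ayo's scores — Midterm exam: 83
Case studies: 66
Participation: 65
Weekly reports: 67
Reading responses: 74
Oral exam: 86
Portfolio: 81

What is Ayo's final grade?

C

Weighted total:
  Midterm exam 83 × 0.19 = 15.77
  Case studies 66 × 0.07 = 4.62
  Participation 65 × 0.15 = 9.75
  Weekly reports 67 × 0.06 = 4.02
  Reading responses 74 × 0.06 = 4.44
  Oral exam 86 × 0.19 = 16.34
  Portfolio 81 × 0.28 = 22.68
Sum = 77.62
77.62 is ≥ 69 and < 79 → C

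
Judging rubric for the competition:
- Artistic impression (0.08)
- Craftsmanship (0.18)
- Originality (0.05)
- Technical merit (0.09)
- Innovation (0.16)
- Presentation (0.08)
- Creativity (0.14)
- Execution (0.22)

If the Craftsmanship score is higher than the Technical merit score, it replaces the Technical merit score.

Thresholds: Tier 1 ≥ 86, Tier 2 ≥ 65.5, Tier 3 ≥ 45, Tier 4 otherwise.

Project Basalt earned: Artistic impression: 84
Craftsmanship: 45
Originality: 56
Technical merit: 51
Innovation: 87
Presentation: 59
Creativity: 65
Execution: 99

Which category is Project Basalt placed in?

Craftsmanship (45) ≤ Technical merit (51), so Technical merit stays at 51.
Weighted total:
  Artistic impression 84 × 0.08 = 6.72
  Craftsmanship 45 × 0.18 = 8.1
  Originality 56 × 0.05 = 2.8
  Technical merit 51 × 0.09 = 4.59
  Innovation 87 × 0.16 = 13.92
  Presentation 59 × 0.08 = 4.72
  Creativity 65 × 0.14 = 9.1
  Execution 99 × 0.22 = 21.78
Sum = 71.73
71.73 is ≥ 65.5 and < 86 → Tier 2

Tier 2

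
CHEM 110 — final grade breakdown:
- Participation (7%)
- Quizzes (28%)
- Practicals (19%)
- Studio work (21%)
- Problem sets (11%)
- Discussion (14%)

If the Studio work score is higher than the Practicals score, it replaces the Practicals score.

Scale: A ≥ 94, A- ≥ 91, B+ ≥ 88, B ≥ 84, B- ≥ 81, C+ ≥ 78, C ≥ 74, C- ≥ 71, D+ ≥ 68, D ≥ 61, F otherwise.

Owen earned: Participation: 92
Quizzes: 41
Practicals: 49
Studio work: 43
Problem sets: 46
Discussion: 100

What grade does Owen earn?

F

Studio work (43) ≤ Practicals (49), so Practicals stays at 49.
Weighted total:
  Participation 92 × 0.07 = 6.44
  Quizzes 41 × 0.28 = 11.48
  Practicals 49 × 0.19 = 9.31
  Studio work 43 × 0.21 = 9.03
  Problem sets 46 × 0.11 = 5.06
  Discussion 100 × 0.14 = 14
Sum = 55.32
55.32 < 61 → F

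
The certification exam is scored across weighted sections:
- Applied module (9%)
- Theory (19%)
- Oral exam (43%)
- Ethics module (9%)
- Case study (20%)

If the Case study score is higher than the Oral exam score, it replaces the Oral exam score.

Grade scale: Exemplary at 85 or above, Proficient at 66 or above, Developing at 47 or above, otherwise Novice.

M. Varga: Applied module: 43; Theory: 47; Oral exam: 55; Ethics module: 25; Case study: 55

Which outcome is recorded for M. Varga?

Developing

Case study (55) ≤ Oral exam (55), so Oral exam stays at 55.
Weighted total:
  Applied module 43 × 0.09 = 3.87
  Theory 47 × 0.19 = 8.93
  Oral exam 55 × 0.43 = 23.65
  Ethics module 25 × 0.09 = 2.25
  Case study 55 × 0.2 = 11
Sum = 49.7
49.7 is ≥ 47 and < 66 → Developing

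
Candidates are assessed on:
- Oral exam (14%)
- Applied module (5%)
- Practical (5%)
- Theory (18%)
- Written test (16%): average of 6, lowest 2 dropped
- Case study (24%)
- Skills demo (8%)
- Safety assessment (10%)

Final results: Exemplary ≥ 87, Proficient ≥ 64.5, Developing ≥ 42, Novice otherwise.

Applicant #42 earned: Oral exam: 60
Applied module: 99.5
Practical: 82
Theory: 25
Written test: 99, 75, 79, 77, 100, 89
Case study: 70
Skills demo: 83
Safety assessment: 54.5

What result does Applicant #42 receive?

Written test: drop 75, 77 → average of remaining 4 = 367/4 = 91.75
Weighted total:
  Oral exam 60 × 0.14 = 8.4
  Applied module 99.5 × 0.05 = 4.975
  Practical 82 × 0.05 = 4.1
  Theory 25 × 0.18 = 4.5
  Written test 91.75 × 0.16 = 14.68
  Case study 70 × 0.24 = 16.8
  Skills demo 83 × 0.08 = 6.64
  Safety assessment 54.5 × 0.1 = 5.45
Sum = 65.545
65.545 is ≥ 64.5 and < 87 → Proficient

Proficient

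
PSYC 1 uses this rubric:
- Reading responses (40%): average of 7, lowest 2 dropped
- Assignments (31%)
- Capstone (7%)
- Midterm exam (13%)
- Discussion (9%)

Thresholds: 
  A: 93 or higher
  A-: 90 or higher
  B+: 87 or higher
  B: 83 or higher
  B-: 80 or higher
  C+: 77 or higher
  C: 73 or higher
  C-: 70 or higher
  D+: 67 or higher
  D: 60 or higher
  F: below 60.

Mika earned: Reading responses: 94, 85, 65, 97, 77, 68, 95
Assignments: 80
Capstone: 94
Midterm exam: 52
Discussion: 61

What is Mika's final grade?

Reading responses: drop 65, 68 → average of remaining 5 = 448/5 = 89.6
Weighted total:
  Reading responses 89.6 × 0.4 = 35.84
  Assignments 80 × 0.31 = 24.8
  Capstone 94 × 0.07 = 6.58
  Midterm exam 52 × 0.13 = 6.76
  Discussion 61 × 0.09 = 5.49
Sum = 79.47
79.47 is ≥ 77 and < 80 → C+

C+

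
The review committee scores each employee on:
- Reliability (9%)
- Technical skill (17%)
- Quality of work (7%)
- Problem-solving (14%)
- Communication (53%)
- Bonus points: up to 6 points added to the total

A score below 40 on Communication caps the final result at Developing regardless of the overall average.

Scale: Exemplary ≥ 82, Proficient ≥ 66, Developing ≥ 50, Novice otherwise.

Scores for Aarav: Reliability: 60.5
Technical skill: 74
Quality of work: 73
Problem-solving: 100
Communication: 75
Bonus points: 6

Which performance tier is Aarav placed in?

Communication score 75 ≥ 40: minimum met.
Weighted total:
  Reliability 60.5 × 0.09 = 5.445
  Technical skill 74 × 0.17 = 12.58
  Quality of work 73 × 0.07 = 5.11
  Problem-solving 100 × 0.14 = 14
  Communication 75 × 0.53 = 39.75
Sum = 76.885
Bonus points: 76.885 + 6 = 82.885
82.885 ≥ 82 → Exemplary

Exemplary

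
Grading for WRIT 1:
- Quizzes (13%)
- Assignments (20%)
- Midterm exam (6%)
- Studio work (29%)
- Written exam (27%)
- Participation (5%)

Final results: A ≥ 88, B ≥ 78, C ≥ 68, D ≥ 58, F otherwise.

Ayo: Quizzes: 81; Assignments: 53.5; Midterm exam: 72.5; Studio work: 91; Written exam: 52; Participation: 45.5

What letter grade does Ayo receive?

C

Weighted total:
  Quizzes 81 × 0.13 = 10.53
  Assignments 53.5 × 0.2 = 10.7
  Midterm exam 72.5 × 0.06 = 4.35
  Studio work 91 × 0.29 = 26.39
  Written exam 52 × 0.27 = 14.04
  Participation 45.5 × 0.05 = 2.275
Sum = 68.285
68.285 is ≥ 68 and < 78 → C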